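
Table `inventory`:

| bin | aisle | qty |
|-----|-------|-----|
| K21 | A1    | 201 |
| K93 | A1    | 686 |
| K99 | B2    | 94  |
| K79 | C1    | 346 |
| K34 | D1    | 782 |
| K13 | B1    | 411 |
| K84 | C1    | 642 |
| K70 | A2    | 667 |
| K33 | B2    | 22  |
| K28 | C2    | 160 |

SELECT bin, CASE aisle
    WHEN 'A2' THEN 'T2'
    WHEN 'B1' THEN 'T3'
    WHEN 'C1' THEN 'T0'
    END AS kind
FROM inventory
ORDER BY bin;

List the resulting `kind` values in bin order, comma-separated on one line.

bin=K13: aisle='B1' → T3
bin=K21: (no match → NULL) → NULL
bin=K28: (no match → NULL) → NULL
bin=K33: (no match → NULL) → NULL
bin=K34: (no match → NULL) → NULL
bin=K70: aisle='A2' → T2
bin=K79: aisle='C1' → T0
bin=K84: aisle='C1' → T0
bin=K93: (no match → NULL) → NULL
bin=K99: (no match → NULL) → NULL

T3, NULL, NULL, NULL, NULL, T2, T0, T0, NULL, NULL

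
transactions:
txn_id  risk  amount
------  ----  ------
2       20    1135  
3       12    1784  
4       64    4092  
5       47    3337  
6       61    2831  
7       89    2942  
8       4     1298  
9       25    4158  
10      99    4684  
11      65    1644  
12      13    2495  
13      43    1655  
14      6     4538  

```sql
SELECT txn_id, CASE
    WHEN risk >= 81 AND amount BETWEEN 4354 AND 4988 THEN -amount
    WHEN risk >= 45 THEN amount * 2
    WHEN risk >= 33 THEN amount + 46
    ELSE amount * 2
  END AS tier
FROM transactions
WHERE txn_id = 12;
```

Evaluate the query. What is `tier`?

txn_id = 12: risk=13, amount=2495.
risk >= 81 AND amount BETWEEN 4354 AND 4988 → false
risk >= 45 → false
risk >= 33 → false
No prior WHEN matched → ELSE → 4990

4990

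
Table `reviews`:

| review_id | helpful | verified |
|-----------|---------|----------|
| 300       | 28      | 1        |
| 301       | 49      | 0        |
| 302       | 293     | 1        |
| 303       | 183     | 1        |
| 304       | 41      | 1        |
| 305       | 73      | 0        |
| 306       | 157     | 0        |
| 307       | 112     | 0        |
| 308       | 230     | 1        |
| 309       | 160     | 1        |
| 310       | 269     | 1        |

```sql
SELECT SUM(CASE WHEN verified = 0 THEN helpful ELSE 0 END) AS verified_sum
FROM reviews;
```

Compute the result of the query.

391

review_id=300: ✗
review_id=301: ✓ → 49
review_id=302: ✗
review_id=303: ✗
review_id=304: ✗
review_id=305: ✓ → 73
review_id=306: ✓ → 157
review_id=307: ✓ → 112
review_id=308: ✗
review_id=309: ✗
review_id=310: ✗
verified_sum = 49 + 73 + 157 + 112 = 391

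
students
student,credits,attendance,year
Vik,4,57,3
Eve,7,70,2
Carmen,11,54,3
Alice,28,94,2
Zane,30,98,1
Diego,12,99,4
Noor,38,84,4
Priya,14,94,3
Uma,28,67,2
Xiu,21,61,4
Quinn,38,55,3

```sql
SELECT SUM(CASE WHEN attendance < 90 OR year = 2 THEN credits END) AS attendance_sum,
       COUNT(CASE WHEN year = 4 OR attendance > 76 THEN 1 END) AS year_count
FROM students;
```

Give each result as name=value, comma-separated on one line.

attendance_sum=175, year_count=6

[attendance_sum: attendance < 90 OR year = 2]
student=Vik: ✓ → 4
student=Eve: ✓ → 7
student=Carmen: ✓ → 11
student=Alice: ✓ → 28
student=Zane: ✗
student=Diego: ✗
student=Noor: ✓ → 38
student=Priya: ✗
student=Uma: ✓ → 28
student=Xiu: ✓ → 21
student=Quinn: ✓ → 38
attendance_sum = 4 + 7 + 11 + 28 + 38 + 28 + 21 + 38 = 175
—
[year_count: year = 4 OR attendance > 76]
student=Vik: ✗
student=Eve: ✗
student=Carmen: ✗
student=Alice: ✓ → 1
student=Zane: ✓ → 1
student=Diego: ✓ → 1
student=Noor: ✓ → 1
student=Priya: ✓ → 1
student=Uma: ✗
student=Xiu: ✓ → 1
student=Quinn: ✗
year_count = COUNT(1, 1, 1, 1, 1, 1) = 6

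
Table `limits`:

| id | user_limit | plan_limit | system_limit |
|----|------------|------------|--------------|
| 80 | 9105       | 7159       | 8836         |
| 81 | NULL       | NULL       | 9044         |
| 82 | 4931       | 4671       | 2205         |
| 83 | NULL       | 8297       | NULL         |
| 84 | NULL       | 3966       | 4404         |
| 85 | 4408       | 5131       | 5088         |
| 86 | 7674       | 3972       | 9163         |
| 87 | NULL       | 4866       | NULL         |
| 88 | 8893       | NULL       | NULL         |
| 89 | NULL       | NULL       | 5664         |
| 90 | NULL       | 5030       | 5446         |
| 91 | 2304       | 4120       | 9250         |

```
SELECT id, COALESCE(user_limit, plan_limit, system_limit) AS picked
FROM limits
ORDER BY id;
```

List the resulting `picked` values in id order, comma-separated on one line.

9105, 9044, 4931, 8297, 3966, 4408, 7674, 4866, 8893, 5664, 5030, 2304

id=80: user_limit=9105 → 9105
id=81: user_limit=NULL, plan_limit=NULL, system_limit=9044 → 9044
id=82: user_limit=4931 → 4931
id=83: user_limit=NULL, plan_limit=8297 → 8297
id=84: user_limit=NULL, plan_limit=3966 → 3966
id=85: user_limit=4408 → 4408
id=86: user_limit=7674 → 7674
id=87: user_limit=NULL, plan_limit=4866 → 4866
id=88: user_limit=8893 → 8893
id=89: user_limit=NULL, plan_limit=NULL, system_limit=5664 → 5664
id=90: user_limit=NULL, plan_limit=5030 → 5030
id=91: user_limit=2304 → 2304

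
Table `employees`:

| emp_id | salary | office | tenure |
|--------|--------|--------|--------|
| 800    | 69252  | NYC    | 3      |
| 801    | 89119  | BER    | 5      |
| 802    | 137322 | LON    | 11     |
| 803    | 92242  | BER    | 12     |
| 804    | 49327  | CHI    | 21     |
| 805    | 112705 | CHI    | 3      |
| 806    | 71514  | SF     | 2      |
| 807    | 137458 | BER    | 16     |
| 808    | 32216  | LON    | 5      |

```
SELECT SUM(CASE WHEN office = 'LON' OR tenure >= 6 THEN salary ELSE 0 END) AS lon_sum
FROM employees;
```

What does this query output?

448565

emp_id=800: ✗
emp_id=801: ✗
emp_id=802: ✓ → 137322
emp_id=803: ✓ → 92242
emp_id=804: ✓ → 49327
emp_id=805: ✗
emp_id=806: ✗
emp_id=807: ✓ → 137458
emp_id=808: ✓ → 32216
lon_sum = 137322 + 92242 + 49327 + 137458 + 32216 = 448565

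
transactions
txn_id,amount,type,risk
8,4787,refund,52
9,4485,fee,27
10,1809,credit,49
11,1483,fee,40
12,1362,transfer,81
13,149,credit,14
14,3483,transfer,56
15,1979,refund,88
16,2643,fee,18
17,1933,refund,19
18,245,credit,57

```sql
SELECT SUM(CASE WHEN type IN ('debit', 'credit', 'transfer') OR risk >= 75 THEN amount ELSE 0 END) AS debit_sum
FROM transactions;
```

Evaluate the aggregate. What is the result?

txn_id=8: ✗
txn_id=9: ✗
txn_id=10: ✓ → 1809
txn_id=11: ✗
txn_id=12: ✓ → 1362
txn_id=13: ✓ → 149
txn_id=14: ✓ → 3483
txn_id=15: ✓ → 1979
txn_id=16: ✗
txn_id=17: ✗
txn_id=18: ✓ → 245
debit_sum = 1809 + 1362 + 149 + 3483 + 1979 + 245 = 9027

9027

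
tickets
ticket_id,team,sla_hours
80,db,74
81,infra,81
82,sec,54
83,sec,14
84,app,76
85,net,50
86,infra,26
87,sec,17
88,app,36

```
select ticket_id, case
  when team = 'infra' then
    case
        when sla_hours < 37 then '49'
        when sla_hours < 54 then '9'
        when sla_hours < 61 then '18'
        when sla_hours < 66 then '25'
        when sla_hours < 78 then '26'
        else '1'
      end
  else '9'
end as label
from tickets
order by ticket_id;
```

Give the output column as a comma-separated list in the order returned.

9, 1, 9, 9, 9, 9, 49, 9, 9

ticket_id=80: team='db' → outer ELSE → 9
ticket_id=81: team='infra' → inner[ELSE] → 1
ticket_id=82: team='sec' → outer ELSE → 9
ticket_id=83: team='sec' → outer ELSE → 9
ticket_id=84: team='app' → outer ELSE → 9
ticket_id=85: team='net' → outer ELSE → 9
ticket_id=86: team='infra' → inner[sla_hours < 37] → 49
ticket_id=87: team='sec' → outer ELSE → 9
ticket_id=88: team='app' → outer ELSE → 9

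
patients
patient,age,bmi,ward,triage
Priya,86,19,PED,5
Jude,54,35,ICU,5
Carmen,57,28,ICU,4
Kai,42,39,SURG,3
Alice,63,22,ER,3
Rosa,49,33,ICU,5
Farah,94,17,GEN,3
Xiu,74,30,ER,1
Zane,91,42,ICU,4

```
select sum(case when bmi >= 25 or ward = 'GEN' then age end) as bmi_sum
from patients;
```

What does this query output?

461

patient=Priya: ✗
patient=Jude: ✓ → 54
patient=Carmen: ✓ → 57
patient=Kai: ✓ → 42
patient=Alice: ✗
patient=Rosa: ✓ → 49
patient=Farah: ✓ → 94
patient=Xiu: ✓ → 74
patient=Zane: ✓ → 91
bmi_sum = 54 + 57 + 42 + 49 + 94 + 74 + 91 = 461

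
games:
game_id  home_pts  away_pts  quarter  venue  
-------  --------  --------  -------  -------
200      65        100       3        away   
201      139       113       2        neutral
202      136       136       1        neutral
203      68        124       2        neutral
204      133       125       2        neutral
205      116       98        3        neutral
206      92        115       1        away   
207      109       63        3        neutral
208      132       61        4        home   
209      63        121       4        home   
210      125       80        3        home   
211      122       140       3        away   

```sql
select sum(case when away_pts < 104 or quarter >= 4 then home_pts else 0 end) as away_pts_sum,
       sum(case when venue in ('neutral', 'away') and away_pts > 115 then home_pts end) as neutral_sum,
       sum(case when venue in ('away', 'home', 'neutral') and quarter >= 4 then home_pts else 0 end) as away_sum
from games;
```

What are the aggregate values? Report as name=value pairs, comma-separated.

[away_pts_sum: away_pts < 104 or quarter >= 4]
game_id=200: ✓ → 65
game_id=201: ✗
game_id=202: ✗
game_id=203: ✗
game_id=204: ✗
game_id=205: ✓ → 116
game_id=206: ✗
game_id=207: ✓ → 109
game_id=208: ✓ → 132
game_id=209: ✓ → 63
game_id=210: ✓ → 125
game_id=211: ✗
away_pts_sum = 65 + 116 + 109 + 132 + 63 + 125 = 610
—
[neutral_sum: venue in ('neutral', 'away') and away_pts > 115]
game_id=200: ✗
game_id=201: ✗
game_id=202: ✓ → 136
game_id=203: ✓ → 68
game_id=204: ✓ → 133
game_id=205: ✗
game_id=206: ✗
game_id=207: ✗
game_id=208: ✗
game_id=209: ✗
game_id=210: ✗
game_id=211: ✓ → 122
neutral_sum = 136 + 68 + 133 + 122 = 459
—
[away_sum: venue in ('away', 'home', 'neutral') and quarter >= 4]
game_id=200: ✗
game_id=201: ✗
game_id=202: ✗
game_id=203: ✗
game_id=204: ✗
game_id=205: ✗
game_id=206: ✗
game_id=207: ✗
game_id=208: ✓ → 132
game_id=209: ✓ → 63
game_id=210: ✗
game_id=211: ✗
away_sum = 132 + 63 = 195

away_pts_sum=610, neutral_sum=459, away_sum=195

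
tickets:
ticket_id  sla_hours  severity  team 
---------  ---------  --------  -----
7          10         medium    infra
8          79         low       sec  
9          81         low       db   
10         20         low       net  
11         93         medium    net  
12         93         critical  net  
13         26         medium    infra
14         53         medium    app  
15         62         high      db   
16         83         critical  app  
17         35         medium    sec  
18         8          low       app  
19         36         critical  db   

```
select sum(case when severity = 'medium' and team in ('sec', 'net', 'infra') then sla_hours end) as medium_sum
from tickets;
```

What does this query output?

ticket_id=7: ✓ → 10
ticket_id=8: ✗
ticket_id=9: ✗
ticket_id=10: ✗
ticket_id=11: ✓ → 93
ticket_id=12: ✗
ticket_id=13: ✓ → 26
ticket_id=14: ✗
ticket_id=15: ✗
ticket_id=16: ✗
ticket_id=17: ✓ → 35
ticket_id=18: ✗
ticket_id=19: ✗
medium_sum = 10 + 93 + 26 + 35 = 164

164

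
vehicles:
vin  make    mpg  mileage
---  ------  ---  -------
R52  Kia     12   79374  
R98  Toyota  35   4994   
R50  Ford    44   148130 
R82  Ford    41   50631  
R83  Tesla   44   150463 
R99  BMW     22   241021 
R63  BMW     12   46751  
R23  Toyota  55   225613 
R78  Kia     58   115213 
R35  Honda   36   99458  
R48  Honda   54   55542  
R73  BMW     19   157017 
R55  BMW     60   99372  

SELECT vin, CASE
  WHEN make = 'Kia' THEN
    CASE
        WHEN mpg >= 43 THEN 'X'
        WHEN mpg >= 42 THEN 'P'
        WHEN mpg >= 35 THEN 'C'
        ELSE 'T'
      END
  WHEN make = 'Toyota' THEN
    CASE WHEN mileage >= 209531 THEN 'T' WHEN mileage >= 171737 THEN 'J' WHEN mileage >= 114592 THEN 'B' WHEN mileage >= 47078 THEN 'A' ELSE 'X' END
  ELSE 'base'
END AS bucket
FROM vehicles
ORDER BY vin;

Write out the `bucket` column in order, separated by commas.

T, base, base, base, T, base, base, base, X, base, base, X, base

vin=R23: make='Toyota' → inner[mileage >= 209531] → T
vin=R35: make='Honda' → outer ELSE → base
vin=R48: make='Honda' → outer ELSE → base
vin=R50: make='Ford' → outer ELSE → base
vin=R52: make='Kia' → inner[ELSE] → T
vin=R55: make='BMW' → outer ELSE → base
vin=R63: make='BMW' → outer ELSE → base
vin=R73: make='BMW' → outer ELSE → base
vin=R78: make='Kia' → inner[mpg >= 43] → X
vin=R82: make='Ford' → outer ELSE → base
vin=R83: make='Tesla' → outer ELSE → base
vin=R98: make='Toyota' → inner[ELSE] → X
vin=R99: make='BMW' → outer ELSE → base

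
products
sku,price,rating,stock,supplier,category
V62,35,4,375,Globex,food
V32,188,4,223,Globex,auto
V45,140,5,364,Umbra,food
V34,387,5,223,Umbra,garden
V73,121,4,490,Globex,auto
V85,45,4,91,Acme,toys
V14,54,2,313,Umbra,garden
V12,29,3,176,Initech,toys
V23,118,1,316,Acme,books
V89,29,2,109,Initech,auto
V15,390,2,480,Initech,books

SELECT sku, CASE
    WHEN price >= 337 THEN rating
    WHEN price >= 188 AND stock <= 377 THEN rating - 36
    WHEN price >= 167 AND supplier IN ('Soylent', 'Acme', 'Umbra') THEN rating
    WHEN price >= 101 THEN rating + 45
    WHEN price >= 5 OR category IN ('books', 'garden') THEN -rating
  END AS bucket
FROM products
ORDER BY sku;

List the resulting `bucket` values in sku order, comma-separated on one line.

sku=V12: price >= 5 OR category IN ('books', 'garden') → -3
sku=V14: price >= 5 OR category IN ('books', 'garden') → -2
sku=V15: price >= 337 → 2
sku=V23: price >= 101 → 46
sku=V32: price >= 188 AND stock <= 377 → -32
sku=V34: price >= 337 → 5
sku=V45: price >= 101 → 50
sku=V62: price >= 5 OR category IN ('books', 'garden') → -4
sku=V73: price >= 101 → 49
sku=V85: price >= 5 OR category IN ('books', 'garden') → -4
sku=V89: price >= 5 OR category IN ('books', 'garden') → -2

-3, -2, 2, 46, -32, 5, 50, -4, 49, -4, -2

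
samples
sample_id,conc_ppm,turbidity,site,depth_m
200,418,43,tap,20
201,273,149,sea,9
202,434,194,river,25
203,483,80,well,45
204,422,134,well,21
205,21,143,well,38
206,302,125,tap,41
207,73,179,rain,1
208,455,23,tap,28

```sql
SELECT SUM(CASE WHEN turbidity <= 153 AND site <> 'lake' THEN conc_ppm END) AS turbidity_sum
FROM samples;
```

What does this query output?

sample_id=200: ✓ → 418
sample_id=201: ✓ → 273
sample_id=202: ✗
sample_id=203: ✓ → 483
sample_id=204: ✓ → 422
sample_id=205: ✓ → 21
sample_id=206: ✓ → 302
sample_id=207: ✗
sample_id=208: ✓ → 455
turbidity_sum = 418 + 273 + 483 + 422 + 21 + 302 + 455 = 2374

2374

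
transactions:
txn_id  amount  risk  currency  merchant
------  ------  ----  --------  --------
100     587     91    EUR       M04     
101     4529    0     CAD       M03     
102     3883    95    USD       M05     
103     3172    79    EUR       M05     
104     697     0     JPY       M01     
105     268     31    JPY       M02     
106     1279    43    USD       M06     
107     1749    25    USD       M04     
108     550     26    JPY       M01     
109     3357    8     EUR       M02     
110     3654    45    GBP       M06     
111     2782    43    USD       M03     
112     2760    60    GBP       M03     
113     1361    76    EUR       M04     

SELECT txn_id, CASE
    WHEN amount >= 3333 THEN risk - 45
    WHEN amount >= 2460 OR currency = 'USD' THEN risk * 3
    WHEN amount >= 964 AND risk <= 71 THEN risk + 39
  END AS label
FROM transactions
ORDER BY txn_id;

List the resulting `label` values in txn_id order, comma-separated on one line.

txn_id=100: (no match → NULL) → NULL
txn_id=101: amount >= 3333 → -45
txn_id=102: amount >= 3333 → 50
txn_id=103: amount >= 2460 OR currency = 'USD' → 237
txn_id=104: (no match → NULL) → NULL
txn_id=105: (no match → NULL) → NULL
txn_id=106: amount >= 2460 OR currency = 'USD' → 129
txn_id=107: amount >= 2460 OR currency = 'USD' → 75
txn_id=108: (no match → NULL) → NULL
txn_id=109: amount >= 3333 → -37
txn_id=110: amount >= 3333 → 0
txn_id=111: amount >= 2460 OR currency = 'USD' → 129
txn_id=112: amount >= 2460 OR currency = 'USD' → 180
txn_id=113: (no match → NULL) → NULL

NULL, -45, 50, 237, NULL, NULL, 129, 75, NULL, -37, 0, 129, 180, NULL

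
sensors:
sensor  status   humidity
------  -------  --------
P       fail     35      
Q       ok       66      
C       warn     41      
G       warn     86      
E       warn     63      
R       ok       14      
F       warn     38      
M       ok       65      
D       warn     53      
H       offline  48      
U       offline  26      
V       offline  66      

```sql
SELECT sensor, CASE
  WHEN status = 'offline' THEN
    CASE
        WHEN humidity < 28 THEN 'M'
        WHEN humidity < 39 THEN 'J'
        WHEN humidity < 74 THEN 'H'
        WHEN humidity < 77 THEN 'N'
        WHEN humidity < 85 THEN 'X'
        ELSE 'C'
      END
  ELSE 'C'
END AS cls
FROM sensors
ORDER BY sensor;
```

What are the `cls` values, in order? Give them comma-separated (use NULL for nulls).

sensor=C: status='warn' → outer ELSE → C
sensor=D: status='warn' → outer ELSE → C
sensor=E: status='warn' → outer ELSE → C
sensor=F: status='warn' → outer ELSE → C
sensor=G: status='warn' → outer ELSE → C
sensor=H: status='offline' → inner[humidity < 74] → H
sensor=M: status='ok' → outer ELSE → C
sensor=P: status='fail' → outer ELSE → C
sensor=Q: status='ok' → outer ELSE → C
sensor=R: status='ok' → outer ELSE → C
sensor=U: status='offline' → inner[humidity < 28] → M
sensor=V: status='offline' → inner[humidity < 74] → H

C, C, C, C, C, H, C, C, C, C, M, H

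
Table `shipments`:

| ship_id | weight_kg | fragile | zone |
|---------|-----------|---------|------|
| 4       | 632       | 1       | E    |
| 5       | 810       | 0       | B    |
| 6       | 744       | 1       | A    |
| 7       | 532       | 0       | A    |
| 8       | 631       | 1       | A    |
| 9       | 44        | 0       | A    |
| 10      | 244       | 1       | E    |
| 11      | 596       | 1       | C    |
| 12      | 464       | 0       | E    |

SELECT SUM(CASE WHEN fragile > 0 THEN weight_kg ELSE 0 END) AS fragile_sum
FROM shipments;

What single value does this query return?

ship_id=4: ✓ → 632
ship_id=5: ✗
ship_id=6: ✓ → 744
ship_id=7: ✗
ship_id=8: ✓ → 631
ship_id=9: ✗
ship_id=10: ✓ → 244
ship_id=11: ✓ → 596
ship_id=12: ✗
fragile_sum = 632 + 744 + 631 + 244 + 596 = 2847

2847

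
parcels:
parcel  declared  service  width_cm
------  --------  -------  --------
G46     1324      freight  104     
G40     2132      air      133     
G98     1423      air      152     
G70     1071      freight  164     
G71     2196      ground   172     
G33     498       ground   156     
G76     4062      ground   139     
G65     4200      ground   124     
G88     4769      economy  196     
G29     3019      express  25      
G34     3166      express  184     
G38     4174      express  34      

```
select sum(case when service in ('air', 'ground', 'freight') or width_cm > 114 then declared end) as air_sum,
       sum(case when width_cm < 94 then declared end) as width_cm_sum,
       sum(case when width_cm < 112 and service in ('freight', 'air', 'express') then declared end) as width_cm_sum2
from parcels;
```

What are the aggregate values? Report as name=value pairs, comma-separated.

air_sum=24841, width_cm_sum=7193, width_cm_sum2=8517

[air_sum: service in ('air', 'ground', 'freight') or width_cm > 114]
parcel=G46: ✓ → 1324
parcel=G40: ✓ → 2132
parcel=G98: ✓ → 1423
parcel=G70: ✓ → 1071
parcel=G71: ✓ → 2196
parcel=G33: ✓ → 498
parcel=G76: ✓ → 4062
parcel=G65: ✓ → 4200
parcel=G88: ✓ → 4769
parcel=G29: ✗
parcel=G34: ✓ → 3166
parcel=G38: ✗
air_sum = 1324 + 2132 + 1423 + 1071 + 2196 + 498 + 4062 + 4200 + 4769 + 3166 = 24841
—
[width_cm_sum: width_cm < 94]
parcel=G46: ✗
parcel=G40: ✗
parcel=G98: ✗
parcel=G70: ✗
parcel=G71: ✗
parcel=G33: ✗
parcel=G76: ✗
parcel=G65: ✗
parcel=G88: ✗
parcel=G29: ✓ → 3019
parcel=G34: ✗
parcel=G38: ✓ → 4174
width_cm_sum = 3019 + 4174 = 7193
—
[width_cm_sum2: width_cm < 112 and service in ('freight', 'air', 'express')]
parcel=G46: ✓ → 1324
parcel=G40: ✗
parcel=G98: ✗
parcel=G70: ✗
parcel=G71: ✗
parcel=G33: ✗
parcel=G76: ✗
parcel=G65: ✗
parcel=G88: ✗
parcel=G29: ✓ → 3019
parcel=G34: ✗
parcel=G38: ✓ → 4174
width_cm_sum2 = 1324 + 3019 + 4174 = 8517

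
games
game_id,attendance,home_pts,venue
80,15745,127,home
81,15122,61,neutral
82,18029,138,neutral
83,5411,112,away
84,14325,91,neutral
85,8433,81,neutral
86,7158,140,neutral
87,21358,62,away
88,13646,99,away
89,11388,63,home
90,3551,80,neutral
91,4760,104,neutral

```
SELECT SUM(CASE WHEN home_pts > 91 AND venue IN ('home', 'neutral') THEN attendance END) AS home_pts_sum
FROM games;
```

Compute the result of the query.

game_id=80: ✓ → 15745
game_id=81: ✗
game_id=82: ✓ → 18029
game_id=83: ✗
game_id=84: ✗
game_id=85: ✗
game_id=86: ✓ → 7158
game_id=87: ✗
game_id=88: ✗
game_id=89: ✗
game_id=90: ✗
game_id=91: ✓ → 4760
home_pts_sum = 15745 + 18029 + 7158 + 4760 = 45692

45692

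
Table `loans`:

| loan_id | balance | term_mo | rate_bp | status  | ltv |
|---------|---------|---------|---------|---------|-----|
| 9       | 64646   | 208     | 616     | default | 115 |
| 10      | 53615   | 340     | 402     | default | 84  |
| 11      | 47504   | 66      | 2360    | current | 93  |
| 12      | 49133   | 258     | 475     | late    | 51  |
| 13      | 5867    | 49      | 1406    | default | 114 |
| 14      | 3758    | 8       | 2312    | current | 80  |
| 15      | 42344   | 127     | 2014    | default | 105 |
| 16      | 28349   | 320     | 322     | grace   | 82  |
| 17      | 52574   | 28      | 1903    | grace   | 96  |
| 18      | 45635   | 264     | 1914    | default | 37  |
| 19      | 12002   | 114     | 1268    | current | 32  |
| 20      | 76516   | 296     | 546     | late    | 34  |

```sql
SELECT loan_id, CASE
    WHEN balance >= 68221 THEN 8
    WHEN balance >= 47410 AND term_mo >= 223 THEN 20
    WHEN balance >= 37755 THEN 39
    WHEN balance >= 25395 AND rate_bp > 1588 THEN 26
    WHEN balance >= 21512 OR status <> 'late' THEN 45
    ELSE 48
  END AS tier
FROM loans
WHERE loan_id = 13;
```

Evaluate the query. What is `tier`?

45

loan_id = 13: balance=5867, term_mo=49, rate_bp=1406, status=default, ltv=114.
balance >= 68221 → false
balance >= 47410 AND term_mo >= 223 → false
balance >= 37755 → false
balance >= 25395 AND rate_bp > 1588 → false
balance >= 21512 OR status <> 'late' → true → 45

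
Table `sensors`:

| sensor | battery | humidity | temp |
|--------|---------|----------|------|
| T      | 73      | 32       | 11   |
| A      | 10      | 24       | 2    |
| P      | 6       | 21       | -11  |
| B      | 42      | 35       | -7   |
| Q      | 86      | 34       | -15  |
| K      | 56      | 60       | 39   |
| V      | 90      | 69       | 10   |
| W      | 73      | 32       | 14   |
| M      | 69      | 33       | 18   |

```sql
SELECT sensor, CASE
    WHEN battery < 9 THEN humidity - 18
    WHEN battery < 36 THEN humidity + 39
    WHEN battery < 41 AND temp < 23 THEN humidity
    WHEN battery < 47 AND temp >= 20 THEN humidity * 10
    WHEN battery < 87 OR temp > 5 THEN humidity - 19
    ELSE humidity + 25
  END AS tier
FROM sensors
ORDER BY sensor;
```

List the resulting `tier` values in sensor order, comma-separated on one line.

sensor=A: battery < 36 → 63
sensor=B: battery < 87 OR temp > 5 → 16
sensor=K: battery < 87 OR temp > 5 → 41
sensor=M: battery < 87 OR temp > 5 → 14
sensor=P: battery < 9 → 3
sensor=Q: battery < 87 OR temp > 5 → 15
sensor=T: battery < 87 OR temp > 5 → 13
sensor=V: battery < 87 OR temp > 5 → 50
sensor=W: battery < 87 OR temp > 5 → 13

63, 16, 41, 14, 3, 15, 13, 50, 13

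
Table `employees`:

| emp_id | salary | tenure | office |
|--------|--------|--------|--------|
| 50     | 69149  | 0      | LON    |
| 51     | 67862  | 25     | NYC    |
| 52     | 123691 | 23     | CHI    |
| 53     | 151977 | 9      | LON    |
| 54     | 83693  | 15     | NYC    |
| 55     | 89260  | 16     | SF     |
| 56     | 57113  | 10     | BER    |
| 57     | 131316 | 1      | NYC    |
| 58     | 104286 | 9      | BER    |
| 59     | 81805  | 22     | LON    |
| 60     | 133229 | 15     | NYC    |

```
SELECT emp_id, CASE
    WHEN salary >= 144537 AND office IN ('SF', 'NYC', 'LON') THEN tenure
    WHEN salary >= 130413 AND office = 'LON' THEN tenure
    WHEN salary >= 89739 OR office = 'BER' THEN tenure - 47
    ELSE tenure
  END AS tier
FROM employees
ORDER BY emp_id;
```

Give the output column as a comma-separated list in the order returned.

emp_id=50: ELSE → 0
emp_id=51: ELSE → 25
emp_id=52: salary >= 89739 OR office = 'BER' → -24
emp_id=53: salary >= 144537 AND office IN ('SF', 'NYC', 'LON') → 9
emp_id=54: ELSE → 15
emp_id=55: ELSE → 16
emp_id=56: salary >= 89739 OR office = 'BER' → -37
emp_id=57: salary >= 89739 OR office = 'BER' → -46
emp_id=58: salary >= 89739 OR office = 'BER' → -38
emp_id=59: ELSE → 22
emp_id=60: salary >= 89739 OR office = 'BER' → -32

0, 25, -24, 9, 15, 16, -37, -46, -38, 22, -32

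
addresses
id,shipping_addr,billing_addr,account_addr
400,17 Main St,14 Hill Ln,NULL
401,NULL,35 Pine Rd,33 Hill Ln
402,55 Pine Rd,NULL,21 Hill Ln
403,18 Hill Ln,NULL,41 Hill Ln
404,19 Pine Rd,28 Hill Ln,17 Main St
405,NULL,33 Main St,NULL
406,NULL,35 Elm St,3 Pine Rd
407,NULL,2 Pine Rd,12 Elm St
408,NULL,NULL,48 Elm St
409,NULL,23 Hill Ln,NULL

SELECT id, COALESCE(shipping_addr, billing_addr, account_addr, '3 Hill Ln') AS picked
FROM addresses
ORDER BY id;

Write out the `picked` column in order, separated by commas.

id=400: shipping_addr=17 Main St → 17 Main St
id=401: shipping_addr=NULL, billing_addr=35 Pine Rd → 35 Pine Rd
id=402: shipping_addr=55 Pine Rd → 55 Pine Rd
id=403: shipping_addr=18 Hill Ln → 18 Hill Ln
id=404: shipping_addr=19 Pine Rd → 19 Pine Rd
id=405: shipping_addr=NULL, billing_addr=33 Main St → 33 Main St
id=406: shipping_addr=NULL, billing_addr=35 Elm St → 35 Elm St
id=407: shipping_addr=NULL, billing_addr=2 Pine Rd → 2 Pine Rd
id=408: shipping_addr=NULL, billing_addr=NULL, account_addr=48 Elm St → 48 Elm St
id=409: shipping_addr=NULL, billing_addr=23 Hill Ln → 23 Hill Ln

17 Main St, 35 Pine Rd, 55 Pine Rd, 18 Hill Ln, 19 Pine Rd, 33 Main St, 35 Elm St, 2 Pine Rd, 48 Elm St, 23 Hill Ln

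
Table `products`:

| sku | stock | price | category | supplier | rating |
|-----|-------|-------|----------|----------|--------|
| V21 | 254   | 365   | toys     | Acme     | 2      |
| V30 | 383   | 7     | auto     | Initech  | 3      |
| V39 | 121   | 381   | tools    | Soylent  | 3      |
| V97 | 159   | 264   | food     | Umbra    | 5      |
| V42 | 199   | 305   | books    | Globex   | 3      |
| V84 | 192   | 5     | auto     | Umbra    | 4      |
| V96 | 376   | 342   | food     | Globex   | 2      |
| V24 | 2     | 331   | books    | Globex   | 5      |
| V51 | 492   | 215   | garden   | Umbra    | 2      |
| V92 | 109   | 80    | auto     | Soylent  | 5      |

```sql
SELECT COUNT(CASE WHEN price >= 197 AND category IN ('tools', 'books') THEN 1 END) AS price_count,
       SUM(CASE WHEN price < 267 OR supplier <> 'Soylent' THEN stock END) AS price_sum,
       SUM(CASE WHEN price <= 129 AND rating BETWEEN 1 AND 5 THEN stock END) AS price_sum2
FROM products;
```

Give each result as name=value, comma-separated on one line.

price_count=3, price_sum=2166, price_sum2=684

[price_count: price >= 197 AND category IN ('tools', 'books')]
sku=V21: ✗
sku=V30: ✗
sku=V39: ✓ → 1
sku=V97: ✗
sku=V42: ✓ → 1
sku=V84: ✗
sku=V96: ✗
sku=V24: ✓ → 1
sku=V51: ✗
sku=V92: ✗
price_count = COUNT(1, 1, 1) = 3
—
[price_sum: price < 267 OR supplier <> 'Soylent']
sku=V21: ✓ → 254
sku=V30: ✓ → 383
sku=V39: ✗
sku=V97: ✓ → 159
sku=V42: ✓ → 199
sku=V84: ✓ → 192
sku=V96: ✓ → 376
sku=V24: ✓ → 2
sku=V51: ✓ → 492
sku=V92: ✓ → 109
price_sum = 254 + 383 + 159 + 199 + 192 + 376 + 2 + 492 + 109 = 2166
—
[price_sum2: price <= 129 AND rating BETWEEN 1 AND 5]
sku=V21: ✗
sku=V30: ✓ → 383
sku=V39: ✗
sku=V97: ✗
sku=V42: ✗
sku=V84: ✓ → 192
sku=V96: ✗
sku=V24: ✗
sku=V51: ✗
sku=V92: ✓ → 109
price_sum2 = 383 + 192 + 109 = 684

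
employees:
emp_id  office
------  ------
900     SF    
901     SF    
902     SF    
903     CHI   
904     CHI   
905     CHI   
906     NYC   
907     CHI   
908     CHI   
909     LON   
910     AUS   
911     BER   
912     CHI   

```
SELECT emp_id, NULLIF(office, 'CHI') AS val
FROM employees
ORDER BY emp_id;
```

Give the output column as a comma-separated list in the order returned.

emp_id=900: office=SF vs CHI: differ → SF
emp_id=901: office=SF vs CHI: differ → SF
emp_id=902: office=SF vs CHI: differ → SF
emp_id=903: office=CHI vs CHI: equal → NULL
emp_id=904: office=CHI vs CHI: equal → NULL
emp_id=905: office=CHI vs CHI: equal → NULL
emp_id=906: office=NYC vs CHI: differ → NYC
emp_id=907: office=CHI vs CHI: equal → NULL
emp_id=908: office=CHI vs CHI: equal → NULL
emp_id=909: office=LON vs CHI: differ → LON
emp_id=910: office=AUS vs CHI: differ → AUS
emp_id=911: office=BER vs CHI: differ → BER
emp_id=912: office=CHI vs CHI: equal → NULL

SF, SF, SF, NULL, NULL, NULL, NYC, NULL, NULL, LON, AUS, BER, NULL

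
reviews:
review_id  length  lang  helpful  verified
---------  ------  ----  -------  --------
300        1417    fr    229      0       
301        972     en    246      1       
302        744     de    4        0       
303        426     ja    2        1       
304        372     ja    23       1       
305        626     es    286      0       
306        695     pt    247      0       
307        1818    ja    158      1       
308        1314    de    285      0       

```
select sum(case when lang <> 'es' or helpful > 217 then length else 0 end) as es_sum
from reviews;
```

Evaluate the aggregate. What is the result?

review_id=300: ✓ → 1417
review_id=301: ✓ → 972
review_id=302: ✓ → 744
review_id=303: ✓ → 426
review_id=304: ✓ → 372
review_id=305: ✓ → 626
review_id=306: ✓ → 695
review_id=307: ✓ → 1818
review_id=308: ✓ → 1314
es_sum = 1417 + 972 + 744 + 426 + 372 + 626 + 695 + 1818 + 1314 = 8384

8384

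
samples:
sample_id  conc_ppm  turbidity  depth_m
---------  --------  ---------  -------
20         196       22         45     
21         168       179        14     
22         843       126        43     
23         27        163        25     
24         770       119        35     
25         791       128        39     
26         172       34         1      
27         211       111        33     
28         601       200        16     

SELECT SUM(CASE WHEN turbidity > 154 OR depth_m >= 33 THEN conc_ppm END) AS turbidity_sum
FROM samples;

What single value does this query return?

3607

sample_id=20: ✓ → 196
sample_id=21: ✓ → 168
sample_id=22: ✓ → 843
sample_id=23: ✓ → 27
sample_id=24: ✓ → 770
sample_id=25: ✓ → 791
sample_id=26: ✗
sample_id=27: ✓ → 211
sample_id=28: ✓ → 601
turbidity_sum = 196 + 168 + 843 + 27 + 770 + 791 + 211 + 601 = 3607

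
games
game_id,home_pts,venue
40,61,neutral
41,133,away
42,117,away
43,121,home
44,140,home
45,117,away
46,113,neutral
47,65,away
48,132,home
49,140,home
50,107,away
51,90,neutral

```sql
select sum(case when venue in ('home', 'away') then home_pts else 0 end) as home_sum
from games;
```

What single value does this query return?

1072

game_id=40: ✗
game_id=41: ✓ → 133
game_id=42: ✓ → 117
game_id=43: ✓ → 121
game_id=44: ✓ → 140
game_id=45: ✓ → 117
game_id=46: ✗
game_id=47: ✓ → 65
game_id=48: ✓ → 132
game_id=49: ✓ → 140
game_id=50: ✓ → 107
game_id=51: ✗
home_sum = 133 + 117 + 121 + 140 + 117 + 65 + 132 + 140 + 107 = 1072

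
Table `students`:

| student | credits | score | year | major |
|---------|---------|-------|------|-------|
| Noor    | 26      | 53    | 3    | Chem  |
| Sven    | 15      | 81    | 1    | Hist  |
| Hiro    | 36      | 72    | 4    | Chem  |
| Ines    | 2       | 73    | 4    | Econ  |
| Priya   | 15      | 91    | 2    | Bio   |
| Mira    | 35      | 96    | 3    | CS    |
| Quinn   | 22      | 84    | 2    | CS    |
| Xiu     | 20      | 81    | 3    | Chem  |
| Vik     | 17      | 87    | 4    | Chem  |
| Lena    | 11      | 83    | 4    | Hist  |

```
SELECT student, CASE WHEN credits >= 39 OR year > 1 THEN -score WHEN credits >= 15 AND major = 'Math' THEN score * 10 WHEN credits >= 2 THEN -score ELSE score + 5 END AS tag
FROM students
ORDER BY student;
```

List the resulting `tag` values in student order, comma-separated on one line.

-72, -73, -83, -96, -53, -91, -84, -81, -87, -81

student=Hiro: credits >= 39 OR year > 1 → -72
student=Ines: credits >= 39 OR year > 1 → -73
student=Lena: credits >= 39 OR year > 1 → -83
student=Mira: credits >= 39 OR year > 1 → -96
student=Noor: credits >= 39 OR year > 1 → -53
student=Priya: credits >= 39 OR year > 1 → -91
student=Quinn: credits >= 39 OR year > 1 → -84
student=Sven: credits >= 2 → -81
student=Vik: credits >= 39 OR year > 1 → -87
student=Xiu: credits >= 39 OR year > 1 → -81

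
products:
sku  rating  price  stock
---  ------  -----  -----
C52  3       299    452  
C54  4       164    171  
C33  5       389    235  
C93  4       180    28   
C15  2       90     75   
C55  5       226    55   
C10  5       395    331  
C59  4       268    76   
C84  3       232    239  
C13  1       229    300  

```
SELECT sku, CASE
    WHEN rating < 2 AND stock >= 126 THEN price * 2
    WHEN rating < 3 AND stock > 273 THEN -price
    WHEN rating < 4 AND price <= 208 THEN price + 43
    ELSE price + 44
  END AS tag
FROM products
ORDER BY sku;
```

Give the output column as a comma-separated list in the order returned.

439, 458, 133, 433, 343, 208, 270, 312, 276, 224

sku=C10: ELSE → 439
sku=C13: rating < 2 AND stock >= 126 → 458
sku=C15: rating < 4 AND price <= 208 → 133
sku=C33: ELSE → 433
sku=C52: ELSE → 343
sku=C54: ELSE → 208
sku=C55: ELSE → 270
sku=C59: ELSE → 312
sku=C84: ELSE → 276
sku=C93: ELSE → 224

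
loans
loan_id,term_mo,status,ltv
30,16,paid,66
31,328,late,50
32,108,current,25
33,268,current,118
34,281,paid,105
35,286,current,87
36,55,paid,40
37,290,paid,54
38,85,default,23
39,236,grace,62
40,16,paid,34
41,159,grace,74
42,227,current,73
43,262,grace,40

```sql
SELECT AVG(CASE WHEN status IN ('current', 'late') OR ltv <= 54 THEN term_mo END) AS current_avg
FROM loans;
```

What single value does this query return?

192.5

loan_id=30: ✗
loan_id=31: ✓ → 328
loan_id=32: ✓ → 108
loan_id=33: ✓ → 268
loan_id=34: ✗
loan_id=35: ✓ → 286
loan_id=36: ✓ → 55
loan_id=37: ✓ → 290
loan_id=38: ✓ → 85
loan_id=39: ✗
loan_id=40: ✓ → 16
loan_id=41: ✗
loan_id=42: ✓ → 227
loan_id=43: ✓ → 262
current_avg = (328 + 108 + 268 + 286 + 55 + 290 + 85 + 16 + 227 + 262) / 10 = 192.5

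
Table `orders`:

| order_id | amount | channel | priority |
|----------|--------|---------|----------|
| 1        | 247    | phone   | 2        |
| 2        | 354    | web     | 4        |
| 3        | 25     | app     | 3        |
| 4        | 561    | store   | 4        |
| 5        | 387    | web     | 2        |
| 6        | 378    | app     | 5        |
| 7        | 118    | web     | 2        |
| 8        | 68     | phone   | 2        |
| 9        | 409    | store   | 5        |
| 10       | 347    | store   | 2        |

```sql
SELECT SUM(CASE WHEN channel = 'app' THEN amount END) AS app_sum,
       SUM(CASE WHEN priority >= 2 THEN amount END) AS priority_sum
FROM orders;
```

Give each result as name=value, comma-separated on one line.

app_sum=403, priority_sum=2894

[app_sum: channel = 'app']
order_id=1: ✗
order_id=2: ✗
order_id=3: ✓ → 25
order_id=4: ✗
order_id=5: ✗
order_id=6: ✓ → 378
order_id=7: ✗
order_id=8: ✗
order_id=9: ✗
order_id=10: ✗
app_sum = 25 + 378 = 403
—
[priority_sum: priority >= 2]
order_id=1: ✓ → 247
order_id=2: ✓ → 354
order_id=3: ✓ → 25
order_id=4: ✓ → 561
order_id=5: ✓ → 387
order_id=6: ✓ → 378
order_id=7: ✓ → 118
order_id=8: ✓ → 68
order_id=9: ✓ → 409
order_id=10: ✓ → 347
priority_sum = 247 + 354 + 25 + 561 + 387 + 378 + 118 + 68 + 409 + 347 = 2894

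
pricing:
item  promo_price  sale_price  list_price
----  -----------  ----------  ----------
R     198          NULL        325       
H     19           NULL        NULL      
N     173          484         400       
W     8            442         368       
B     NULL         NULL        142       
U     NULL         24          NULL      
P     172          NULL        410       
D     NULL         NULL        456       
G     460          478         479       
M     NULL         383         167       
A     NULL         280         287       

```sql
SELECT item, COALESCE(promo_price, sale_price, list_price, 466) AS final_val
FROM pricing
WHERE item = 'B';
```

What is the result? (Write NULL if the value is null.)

142

item = B: promo_price=NULL, sale_price=NULL, list_price=142.
promo_price=NULL, sale_price=NULL, list_price=142 → 142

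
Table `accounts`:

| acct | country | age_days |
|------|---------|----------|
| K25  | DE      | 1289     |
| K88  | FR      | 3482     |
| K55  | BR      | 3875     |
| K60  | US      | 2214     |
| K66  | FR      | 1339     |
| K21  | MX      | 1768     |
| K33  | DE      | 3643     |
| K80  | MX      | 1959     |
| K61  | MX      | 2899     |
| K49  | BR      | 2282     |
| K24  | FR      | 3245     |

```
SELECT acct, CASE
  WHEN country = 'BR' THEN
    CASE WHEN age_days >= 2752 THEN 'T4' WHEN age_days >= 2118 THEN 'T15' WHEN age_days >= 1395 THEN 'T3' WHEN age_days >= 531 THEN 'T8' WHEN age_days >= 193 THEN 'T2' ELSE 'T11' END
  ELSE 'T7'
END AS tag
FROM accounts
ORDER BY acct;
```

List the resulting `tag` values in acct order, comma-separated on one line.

T7, T7, T7, T7, T15, T4, T7, T7, T7, T7, T7

acct=K21: country='MX' → outer ELSE → T7
acct=K24: country='FR' → outer ELSE → T7
acct=K25: country='DE' → outer ELSE → T7
acct=K33: country='DE' → outer ELSE → T7
acct=K49: country='BR' → inner[age_days >= 2118] → T15
acct=K55: country='BR' → inner[age_days >= 2752] → T4
acct=K60: country='US' → outer ELSE → T7
acct=K61: country='MX' → outer ELSE → T7
acct=K66: country='FR' → outer ELSE → T7
acct=K80: country='MX' → outer ELSE → T7
acct=K88: country='FR' → outer ELSE → T7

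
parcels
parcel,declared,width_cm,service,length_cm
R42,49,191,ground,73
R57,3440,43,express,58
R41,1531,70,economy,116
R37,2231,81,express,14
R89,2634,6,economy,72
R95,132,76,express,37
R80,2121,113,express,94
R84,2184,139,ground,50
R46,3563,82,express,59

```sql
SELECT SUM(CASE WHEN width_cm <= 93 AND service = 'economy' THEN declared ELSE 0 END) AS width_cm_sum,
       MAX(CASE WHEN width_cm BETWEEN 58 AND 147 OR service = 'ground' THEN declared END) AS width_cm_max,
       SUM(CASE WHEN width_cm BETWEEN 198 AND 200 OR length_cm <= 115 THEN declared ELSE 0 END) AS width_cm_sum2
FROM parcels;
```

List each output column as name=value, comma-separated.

[width_cm_sum: width_cm <= 93 AND service = 'economy']
parcel=R42: ✗
parcel=R57: ✗
parcel=R41: ✓ → 1531
parcel=R37: ✗
parcel=R89: ✓ → 2634
parcel=R95: ✗
parcel=R80: ✗
parcel=R84: ✗
parcel=R46: ✗
width_cm_sum = 1531 + 2634 = 4165
—
[width_cm_max: width_cm BETWEEN 58 AND 147 OR service = 'ground']
parcel=R42: ✓ → 49
parcel=R57: ✗
parcel=R41: ✓ → 1531
parcel=R37: ✓ → 2231
parcel=R89: ✗
parcel=R95: ✓ → 132
parcel=R80: ✓ → 2121
parcel=R84: ✓ → 2184
parcel=R46: ✓ → 3563
width_cm_max = MAX(49, 1531, 2231, 132, 2121, 2184, 3563) = 3563
—
[width_cm_sum2: width_cm BETWEEN 198 AND 200 OR length_cm <= 115]
parcel=R42: ✓ → 49
parcel=R57: ✓ → 3440
parcel=R41: ✗
parcel=R37: ✓ → 2231
parcel=R89: ✓ → 2634
parcel=R95: ✓ → 132
parcel=R80: ✓ → 2121
parcel=R84: ✓ → 2184
parcel=R46: ✓ → 3563
width_cm_sum2 = 49 + 3440 + 2231 + 2634 + 132 + 2121 + 2184 + 3563 = 16354

width_cm_sum=4165, width_cm_max=3563, width_cm_sum2=16354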